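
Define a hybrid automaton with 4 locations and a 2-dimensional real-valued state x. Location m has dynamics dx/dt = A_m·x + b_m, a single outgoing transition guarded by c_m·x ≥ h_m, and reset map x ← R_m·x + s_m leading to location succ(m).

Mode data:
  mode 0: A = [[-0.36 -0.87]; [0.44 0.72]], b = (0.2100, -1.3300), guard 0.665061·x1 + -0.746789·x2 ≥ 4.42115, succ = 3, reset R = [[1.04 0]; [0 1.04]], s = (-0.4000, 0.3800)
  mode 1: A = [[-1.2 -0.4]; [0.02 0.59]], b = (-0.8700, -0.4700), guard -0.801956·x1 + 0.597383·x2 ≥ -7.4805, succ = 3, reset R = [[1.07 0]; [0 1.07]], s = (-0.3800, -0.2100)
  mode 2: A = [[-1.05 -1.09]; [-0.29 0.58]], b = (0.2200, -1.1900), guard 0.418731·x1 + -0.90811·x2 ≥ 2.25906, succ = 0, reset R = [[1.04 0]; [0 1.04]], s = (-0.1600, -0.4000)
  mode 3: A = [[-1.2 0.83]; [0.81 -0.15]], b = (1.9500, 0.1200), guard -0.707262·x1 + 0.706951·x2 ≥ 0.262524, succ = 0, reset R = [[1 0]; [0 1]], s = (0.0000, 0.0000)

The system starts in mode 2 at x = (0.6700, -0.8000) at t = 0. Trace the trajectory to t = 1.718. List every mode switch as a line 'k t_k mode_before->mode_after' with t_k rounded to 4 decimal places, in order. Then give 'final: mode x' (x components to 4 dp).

1 0.5316 2->0
2 1.0396 0->3
final: 3 0.5547 -2.7266

Mode 2: guard c·x = 2.2591 hit at Δt = 0.5316 (t = 0.5316), x⁻ = (1.0989, -1.9810) → reset → x⁺ = (0.9828, -2.4602), jump to mode 0
Mode 0: guard c·x = 4.4211 hit at Δt = 0.5080 (t = 1.0396), x⁻ = (2.2109, -3.9513) → reset → x⁺ = (1.8993, -3.7293), jump to mode 3
Mode 3: flow for 0.6784 to horizon, guard not reached → x = (0.5547, -2.7266)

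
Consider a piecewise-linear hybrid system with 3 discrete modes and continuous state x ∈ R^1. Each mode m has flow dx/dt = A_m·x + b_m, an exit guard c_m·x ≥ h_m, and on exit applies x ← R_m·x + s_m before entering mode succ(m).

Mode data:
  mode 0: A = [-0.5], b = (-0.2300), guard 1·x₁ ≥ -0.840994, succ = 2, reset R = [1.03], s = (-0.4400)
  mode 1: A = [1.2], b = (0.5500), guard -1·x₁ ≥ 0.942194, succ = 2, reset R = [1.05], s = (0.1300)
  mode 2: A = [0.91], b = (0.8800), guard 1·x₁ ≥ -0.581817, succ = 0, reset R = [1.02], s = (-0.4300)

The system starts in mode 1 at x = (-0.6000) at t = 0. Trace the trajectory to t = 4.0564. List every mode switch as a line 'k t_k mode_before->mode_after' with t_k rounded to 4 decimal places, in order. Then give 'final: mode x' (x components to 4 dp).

Mode 1: guard c·x = 0.9422 hit at Δt = 1.0236 (t = 1.0236), x⁻ = (-0.9422) → reset → x⁺ = (-0.8593), jump to mode 2
Mode 2: guard c·x = -0.5818 hit at Δt = 1.4002 (t = 2.4238), x⁻ = (-0.5818) → reset → x⁺ = (-1.0235), jump to mode 0
Mode 0: guard c·x = -0.8410 hit at Δt = 0.7826 (t = 3.2064), x⁻ = (-0.8410) → reset → x⁺ = (-1.3062), jump to mode 2
Mode 2: flow for 0.8500 to horizon, guard not reached → x = (-1.7022)

1 1.0236 1->2
2 2.4238 2->0
3 3.2064 0->2
final: 2 -1.7022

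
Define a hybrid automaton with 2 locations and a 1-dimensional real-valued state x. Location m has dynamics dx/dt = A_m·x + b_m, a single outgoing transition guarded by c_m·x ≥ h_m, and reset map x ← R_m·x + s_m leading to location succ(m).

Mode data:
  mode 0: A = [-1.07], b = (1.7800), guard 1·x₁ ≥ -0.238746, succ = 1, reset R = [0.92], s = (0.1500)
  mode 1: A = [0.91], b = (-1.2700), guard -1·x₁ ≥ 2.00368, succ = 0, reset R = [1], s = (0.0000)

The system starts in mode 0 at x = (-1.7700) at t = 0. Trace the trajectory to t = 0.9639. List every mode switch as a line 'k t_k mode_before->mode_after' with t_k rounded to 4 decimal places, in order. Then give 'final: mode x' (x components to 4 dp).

1 0.5519 0->1
final: 1 -0.7362

Mode 0: guard c·x = -0.2387 hit at Δt = 0.5519 (t = 0.5519), x⁻ = (-0.2387) → reset → x⁺ = (-0.0696), jump to mode 1
Mode 1: flow for 0.4120 to horizon, guard not reached → x = (-0.7362)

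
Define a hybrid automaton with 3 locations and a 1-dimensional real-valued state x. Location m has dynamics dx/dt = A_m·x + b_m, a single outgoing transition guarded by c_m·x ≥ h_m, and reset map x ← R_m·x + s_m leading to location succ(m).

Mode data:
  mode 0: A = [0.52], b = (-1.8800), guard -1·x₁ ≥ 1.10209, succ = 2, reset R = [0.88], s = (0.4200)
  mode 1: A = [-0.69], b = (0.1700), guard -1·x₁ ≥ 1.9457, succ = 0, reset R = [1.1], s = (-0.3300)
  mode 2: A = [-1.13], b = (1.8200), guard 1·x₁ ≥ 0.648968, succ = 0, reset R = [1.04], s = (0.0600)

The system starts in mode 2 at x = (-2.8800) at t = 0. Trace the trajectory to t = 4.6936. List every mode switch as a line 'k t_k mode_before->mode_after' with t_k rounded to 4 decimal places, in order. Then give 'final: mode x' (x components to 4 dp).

Mode 2: guard c·x = 0.6490 hit at Δt = 1.3638 (t = 1.3638), x⁻ = (0.6490) → reset → x⁺ = (0.7349), jump to mode 0
Mode 0: guard c·x = 1.1021 hit at Δt = 0.9487 (t = 2.3125), x⁻ = (-1.1021) → reset → x⁺ = (-0.5498), jump to mode 2
Mode 2: guard c·x = 0.6490 hit at Δt = 0.7163 (t = 3.0288), x⁻ = (0.6490) → reset → x⁺ = (0.7349), jump to mode 0
Mode 0: guard c·x = 1.1021 hit at Δt = 0.9487 (t = 3.9775), x⁻ = (-1.1021) → reset → x⁺ = (-0.5498), jump to mode 2
Mode 2: flow for 0.7161 to horizon, guard not reached → x = (0.6487)

1 1.3638 2->0
2 2.3125 0->2
3 3.0288 2->0
4 3.9775 0->2
final: 2 0.6487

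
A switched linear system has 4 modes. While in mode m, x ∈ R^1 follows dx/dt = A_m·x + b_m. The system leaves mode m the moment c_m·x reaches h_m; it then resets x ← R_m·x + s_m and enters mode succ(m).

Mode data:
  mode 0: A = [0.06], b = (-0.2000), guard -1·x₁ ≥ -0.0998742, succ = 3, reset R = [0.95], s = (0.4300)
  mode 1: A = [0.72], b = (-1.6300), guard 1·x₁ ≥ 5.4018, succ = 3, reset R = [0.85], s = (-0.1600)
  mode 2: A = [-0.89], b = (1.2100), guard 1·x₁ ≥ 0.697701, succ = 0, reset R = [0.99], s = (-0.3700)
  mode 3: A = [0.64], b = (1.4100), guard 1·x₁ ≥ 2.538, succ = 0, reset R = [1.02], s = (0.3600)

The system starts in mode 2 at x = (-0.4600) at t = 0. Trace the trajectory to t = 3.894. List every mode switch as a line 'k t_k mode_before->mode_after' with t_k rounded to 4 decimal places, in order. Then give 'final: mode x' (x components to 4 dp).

1 1.1363 2->0
2 2.3154 0->3
3 3.1790 3->0
final: 0 2.9319

Mode 2: guard c·x = 0.6977 hit at Δt = 1.1363 (t = 1.1363), x⁻ = (0.6977) → reset → x⁺ = (0.3207), jump to mode 0
Mode 0: guard c·x = -0.0999 hit at Δt = 1.1791 (t = 2.3154), x⁻ = (0.0999) → reset → x⁺ = (0.5249), jump to mode 3
Mode 3: guard c·x = 2.5380 hit at Δt = 0.8636 (t = 3.1790), x⁻ = (2.5380) → reset → x⁺ = (2.9488), jump to mode 0
Mode 0: flow for 0.7150 to horizon, guard not reached → x = (2.9319)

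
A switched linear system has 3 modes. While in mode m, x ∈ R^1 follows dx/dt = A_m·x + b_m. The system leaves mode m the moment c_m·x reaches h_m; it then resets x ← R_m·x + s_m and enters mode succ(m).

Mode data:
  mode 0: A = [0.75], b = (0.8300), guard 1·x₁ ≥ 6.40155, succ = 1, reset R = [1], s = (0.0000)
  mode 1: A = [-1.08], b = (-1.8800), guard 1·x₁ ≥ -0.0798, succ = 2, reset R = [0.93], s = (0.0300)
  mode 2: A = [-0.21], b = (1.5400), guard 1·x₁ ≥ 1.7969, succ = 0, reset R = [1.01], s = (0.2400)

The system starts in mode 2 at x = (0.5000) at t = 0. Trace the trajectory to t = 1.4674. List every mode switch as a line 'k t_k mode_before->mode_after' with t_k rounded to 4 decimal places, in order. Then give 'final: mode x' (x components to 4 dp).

Mode 2: guard c·x = 1.7969 hit at Δt = 1.0022 (t = 1.0022), x⁻ = (1.7969) → reset → x⁺ = (2.0549), jump to mode 0
Mode 0: flow for 0.4652 to horizon, guard not reached → x = (3.3748)

1 1.0022 2->0
final: 0 3.3748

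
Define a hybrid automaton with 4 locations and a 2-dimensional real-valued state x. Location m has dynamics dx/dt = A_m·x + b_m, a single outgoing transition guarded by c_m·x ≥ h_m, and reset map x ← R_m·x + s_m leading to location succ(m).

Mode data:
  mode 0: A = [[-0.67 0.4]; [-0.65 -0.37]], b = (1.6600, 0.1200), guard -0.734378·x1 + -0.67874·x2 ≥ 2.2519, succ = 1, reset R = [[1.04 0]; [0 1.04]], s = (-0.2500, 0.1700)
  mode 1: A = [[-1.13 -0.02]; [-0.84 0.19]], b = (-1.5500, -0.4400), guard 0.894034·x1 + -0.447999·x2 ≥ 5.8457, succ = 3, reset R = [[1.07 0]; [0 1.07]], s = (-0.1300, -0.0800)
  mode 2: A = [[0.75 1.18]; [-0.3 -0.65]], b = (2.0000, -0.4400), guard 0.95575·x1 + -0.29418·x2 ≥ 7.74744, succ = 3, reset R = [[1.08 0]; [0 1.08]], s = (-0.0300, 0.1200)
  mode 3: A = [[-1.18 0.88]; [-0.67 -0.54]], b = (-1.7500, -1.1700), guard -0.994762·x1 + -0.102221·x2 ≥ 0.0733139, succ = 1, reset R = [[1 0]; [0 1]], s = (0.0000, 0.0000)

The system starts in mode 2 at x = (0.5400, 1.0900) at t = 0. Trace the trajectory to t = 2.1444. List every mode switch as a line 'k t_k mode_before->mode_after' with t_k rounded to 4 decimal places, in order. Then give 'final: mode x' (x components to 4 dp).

1 1.4794 2->3
final: 3 1.9101 -3.2332

Mode 2: guard c·x = 7.7474 hit at Δt = 1.4794 (t = 1.4794), x⁻ = (7.7215, -1.2495) → reset → x⁺ = (8.3093, -1.2294), jump to mode 3
Mode 3: flow for 0.6650 to horizon, guard not reached → x = (1.9101, -3.2332)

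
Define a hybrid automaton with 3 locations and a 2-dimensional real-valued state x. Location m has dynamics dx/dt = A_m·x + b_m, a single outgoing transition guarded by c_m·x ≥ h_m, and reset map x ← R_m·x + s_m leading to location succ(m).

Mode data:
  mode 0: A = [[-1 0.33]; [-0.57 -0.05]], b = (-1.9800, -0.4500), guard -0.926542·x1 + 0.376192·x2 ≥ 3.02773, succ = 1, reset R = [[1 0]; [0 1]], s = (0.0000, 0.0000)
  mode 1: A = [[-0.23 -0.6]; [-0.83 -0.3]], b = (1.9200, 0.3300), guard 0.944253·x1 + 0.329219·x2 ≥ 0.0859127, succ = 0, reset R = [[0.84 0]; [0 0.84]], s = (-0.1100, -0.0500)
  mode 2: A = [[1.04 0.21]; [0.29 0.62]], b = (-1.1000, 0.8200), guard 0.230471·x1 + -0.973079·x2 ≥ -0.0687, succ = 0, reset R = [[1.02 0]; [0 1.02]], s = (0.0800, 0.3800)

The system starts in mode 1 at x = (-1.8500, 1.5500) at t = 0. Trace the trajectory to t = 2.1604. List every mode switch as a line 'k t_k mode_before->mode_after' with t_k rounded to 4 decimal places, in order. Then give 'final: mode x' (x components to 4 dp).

1 1.1626 1->0
final: 0 -1.1165 1.9552

Mode 1: guard c·x = 0.0859 hit at Δt = 1.1626 (t = 1.1626), x⁻ = (-0.7420, 2.3892) → reset → x⁺ = (-0.7333, 1.9569), jump to mode 0
Mode 0: flow for 0.9978 to horizon, guard not reached → x = (-1.1165, 1.9552)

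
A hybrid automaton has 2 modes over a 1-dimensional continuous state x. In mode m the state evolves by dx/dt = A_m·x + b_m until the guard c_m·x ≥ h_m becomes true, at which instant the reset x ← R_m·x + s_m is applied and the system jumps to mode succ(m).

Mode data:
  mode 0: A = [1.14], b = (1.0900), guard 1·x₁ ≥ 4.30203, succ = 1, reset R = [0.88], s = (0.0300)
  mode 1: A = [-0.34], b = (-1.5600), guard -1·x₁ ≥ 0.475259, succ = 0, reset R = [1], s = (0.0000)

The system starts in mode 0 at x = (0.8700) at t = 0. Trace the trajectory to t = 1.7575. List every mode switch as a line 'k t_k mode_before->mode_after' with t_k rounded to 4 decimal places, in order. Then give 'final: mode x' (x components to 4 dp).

1 0.9277 0->1
final: 1 1.7499

Mode 0: guard c·x = 4.3020 hit at Δt = 0.9277 (t = 0.9277), x⁻ = (4.3020) → reset → x⁺ = (3.8158), jump to mode 1
Mode 1: flow for 0.8298 to horizon, guard not reached → x = (1.7499)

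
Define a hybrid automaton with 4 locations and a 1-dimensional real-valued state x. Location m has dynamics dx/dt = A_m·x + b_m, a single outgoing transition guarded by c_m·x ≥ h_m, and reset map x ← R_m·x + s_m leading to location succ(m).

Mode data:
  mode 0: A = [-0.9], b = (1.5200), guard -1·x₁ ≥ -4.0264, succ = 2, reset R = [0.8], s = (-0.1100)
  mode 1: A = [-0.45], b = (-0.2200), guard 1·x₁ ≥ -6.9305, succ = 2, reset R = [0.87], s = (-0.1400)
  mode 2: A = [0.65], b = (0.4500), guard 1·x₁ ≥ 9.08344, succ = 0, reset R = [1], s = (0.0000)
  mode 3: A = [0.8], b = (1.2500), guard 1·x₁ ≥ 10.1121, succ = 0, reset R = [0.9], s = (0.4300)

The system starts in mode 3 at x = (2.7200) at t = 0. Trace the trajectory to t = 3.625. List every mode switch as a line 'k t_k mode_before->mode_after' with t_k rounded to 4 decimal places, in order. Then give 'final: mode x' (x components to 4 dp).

1 1.2536 3->0
2 2.5985 0->2
final: 2 6.7199

Mode 3: guard c·x = 10.1121 hit at Δt = 1.2536 (t = 1.2536), x⁻ = (10.1121) → reset → x⁺ = (9.5309), jump to mode 0
Mode 0: guard c·x = -4.0264 hit at Δt = 1.3449 (t = 2.5985), x⁻ = (4.0264) → reset → x⁺ = (3.1111), jump to mode 2
Mode 2: flow for 1.0265 to horizon, guard not reached → x = (6.7199)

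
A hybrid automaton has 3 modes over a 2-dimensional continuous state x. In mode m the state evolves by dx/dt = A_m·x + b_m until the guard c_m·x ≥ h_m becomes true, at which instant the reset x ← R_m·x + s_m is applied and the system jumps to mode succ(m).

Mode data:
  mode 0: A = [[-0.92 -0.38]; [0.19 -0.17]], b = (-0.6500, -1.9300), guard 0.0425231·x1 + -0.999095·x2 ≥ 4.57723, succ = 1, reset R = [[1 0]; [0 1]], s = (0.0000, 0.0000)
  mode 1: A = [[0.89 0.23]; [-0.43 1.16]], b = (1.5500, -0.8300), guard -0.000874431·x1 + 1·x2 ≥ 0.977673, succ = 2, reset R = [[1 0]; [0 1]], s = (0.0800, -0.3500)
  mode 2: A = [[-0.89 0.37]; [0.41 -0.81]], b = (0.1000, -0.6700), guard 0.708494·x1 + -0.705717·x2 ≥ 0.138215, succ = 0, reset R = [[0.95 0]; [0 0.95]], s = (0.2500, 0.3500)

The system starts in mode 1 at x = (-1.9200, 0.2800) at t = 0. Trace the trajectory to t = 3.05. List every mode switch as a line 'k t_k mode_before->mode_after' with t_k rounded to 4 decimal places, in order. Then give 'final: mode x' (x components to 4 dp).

1 1.0552 1->2
2 2.5844 2->0
final: 0 -0.2931 -1.2005

Mode 1: guard c·x = 0.9777 hit at Δt = 1.0552 (t = 1.0552), x⁻ = (-1.9949, 0.9759) → reset → x⁺ = (-1.9149, 0.6259), jump to mode 2
Mode 2: guard c·x = 0.1382 hit at Δt = 1.5292 (t = 2.5844), x⁻ = (-0.5262, -0.7241) → reset → x⁺ = (-0.2499, -0.3379), jump to mode 0
Mode 0: flow for 0.4656 to horizon, guard not reached → x = (-0.2931, -1.2005)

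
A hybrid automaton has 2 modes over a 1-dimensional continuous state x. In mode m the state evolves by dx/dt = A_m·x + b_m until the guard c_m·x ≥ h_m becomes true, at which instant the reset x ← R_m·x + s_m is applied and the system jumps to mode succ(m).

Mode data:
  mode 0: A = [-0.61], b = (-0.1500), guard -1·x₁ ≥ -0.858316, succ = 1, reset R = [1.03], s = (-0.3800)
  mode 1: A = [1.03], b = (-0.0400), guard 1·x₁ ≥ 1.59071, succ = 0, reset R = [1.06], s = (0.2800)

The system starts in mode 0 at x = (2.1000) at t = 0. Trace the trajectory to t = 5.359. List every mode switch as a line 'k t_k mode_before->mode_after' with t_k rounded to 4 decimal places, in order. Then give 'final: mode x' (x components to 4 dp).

1 1.2353 0->1
2 2.4049 1->0
3 3.5439 0->1
4 4.7135 1->0
final: 0 1.2462

Mode 0: guard c·x = -0.8583 hit at Δt = 1.2353 (t = 1.2353), x⁻ = (0.8583) → reset → x⁺ = (0.5041), jump to mode 1
Mode 1: guard c·x = 1.5907 hit at Δt = 1.1696 (t = 2.4049), x⁻ = (1.5907) → reset → x⁺ = (1.9662), jump to mode 0
Mode 0: guard c·x = -0.8583 hit at Δt = 1.1390 (t = 3.5439), x⁻ = (0.8583) → reset → x⁺ = (0.5041), jump to mode 1
Mode 1: guard c·x = 1.5907 hit at Δt = 1.1696 (t = 4.7135), x⁻ = (1.5907) → reset → x⁺ = (1.9662), jump to mode 0
Mode 0: flow for 0.6455 to horizon, guard not reached → x = (1.2462)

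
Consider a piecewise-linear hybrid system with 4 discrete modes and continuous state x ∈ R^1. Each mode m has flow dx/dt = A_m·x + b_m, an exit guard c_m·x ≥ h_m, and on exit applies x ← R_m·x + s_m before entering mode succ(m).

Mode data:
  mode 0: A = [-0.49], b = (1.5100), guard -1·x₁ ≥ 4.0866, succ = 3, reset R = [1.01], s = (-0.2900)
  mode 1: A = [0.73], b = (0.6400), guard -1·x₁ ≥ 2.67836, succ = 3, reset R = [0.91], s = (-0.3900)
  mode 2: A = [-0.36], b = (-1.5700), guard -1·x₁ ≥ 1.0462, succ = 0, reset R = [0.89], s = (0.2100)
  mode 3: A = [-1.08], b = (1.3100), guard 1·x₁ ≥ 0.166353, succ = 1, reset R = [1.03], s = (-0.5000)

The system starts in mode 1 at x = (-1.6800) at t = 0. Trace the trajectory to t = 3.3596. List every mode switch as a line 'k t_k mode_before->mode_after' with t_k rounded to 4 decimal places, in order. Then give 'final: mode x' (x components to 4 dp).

Mode 1: guard c·x = 2.6784 hit at Δt = 1.1065 (t = 1.1065), x⁻ = (-2.6784) → reset → x⁺ = (-2.8273), jump to mode 3
Mode 3: guard c·x = 0.1664 hit at Δt = 1.2507 (t = 2.3572), x⁻ = (0.1664) → reset → x⁺ = (-0.3287), jump to mode 1
Mode 1: flow for 1.0024 to horizon, guard not reached → x = (0.2625)

1 1.1065 1->3
2 2.3572 3->1
final: 1 0.2625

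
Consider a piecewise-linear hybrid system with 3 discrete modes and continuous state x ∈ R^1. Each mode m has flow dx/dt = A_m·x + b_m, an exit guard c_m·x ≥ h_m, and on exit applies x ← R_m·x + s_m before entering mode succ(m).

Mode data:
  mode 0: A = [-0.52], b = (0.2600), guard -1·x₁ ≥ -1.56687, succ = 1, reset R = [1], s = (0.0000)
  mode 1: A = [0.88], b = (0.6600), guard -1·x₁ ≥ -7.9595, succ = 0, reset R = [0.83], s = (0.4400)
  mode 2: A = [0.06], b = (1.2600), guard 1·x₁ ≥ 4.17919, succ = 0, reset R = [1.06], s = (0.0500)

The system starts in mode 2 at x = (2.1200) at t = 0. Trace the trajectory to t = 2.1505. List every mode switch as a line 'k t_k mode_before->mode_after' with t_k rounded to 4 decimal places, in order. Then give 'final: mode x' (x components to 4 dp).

Mode 2: guard c·x = 4.1792 hit at Δt = 1.4220 (t = 1.4220), x⁻ = (4.1792) → reset → x⁺ = (4.4799), jump to mode 0
Mode 0: flow for 0.7285 to horizon, guard not reached → x = (3.2249)

1 1.4220 2->0
final: 0 3.2249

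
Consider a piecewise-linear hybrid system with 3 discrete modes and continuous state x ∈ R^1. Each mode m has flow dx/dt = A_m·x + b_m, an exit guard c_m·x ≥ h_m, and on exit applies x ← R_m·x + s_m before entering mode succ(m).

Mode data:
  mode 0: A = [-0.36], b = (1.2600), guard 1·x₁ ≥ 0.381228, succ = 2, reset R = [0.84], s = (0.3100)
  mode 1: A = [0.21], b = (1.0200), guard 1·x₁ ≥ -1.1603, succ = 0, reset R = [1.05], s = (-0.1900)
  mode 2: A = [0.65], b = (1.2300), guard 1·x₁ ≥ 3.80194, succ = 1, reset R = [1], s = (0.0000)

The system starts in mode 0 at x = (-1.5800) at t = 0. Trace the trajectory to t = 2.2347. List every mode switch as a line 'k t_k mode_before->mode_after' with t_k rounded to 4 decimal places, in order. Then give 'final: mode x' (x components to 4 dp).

Mode 0: guard c·x = 0.3812 hit at Δt = 1.3552 (t = 1.3552), x⁻ = (0.3812) → reset → x⁺ = (0.6302), jump to mode 2
Mode 2: flow for 0.8795 to horizon, guard not reached → x = (2.5757)

1 1.3552 0->2
final: 2 2.5757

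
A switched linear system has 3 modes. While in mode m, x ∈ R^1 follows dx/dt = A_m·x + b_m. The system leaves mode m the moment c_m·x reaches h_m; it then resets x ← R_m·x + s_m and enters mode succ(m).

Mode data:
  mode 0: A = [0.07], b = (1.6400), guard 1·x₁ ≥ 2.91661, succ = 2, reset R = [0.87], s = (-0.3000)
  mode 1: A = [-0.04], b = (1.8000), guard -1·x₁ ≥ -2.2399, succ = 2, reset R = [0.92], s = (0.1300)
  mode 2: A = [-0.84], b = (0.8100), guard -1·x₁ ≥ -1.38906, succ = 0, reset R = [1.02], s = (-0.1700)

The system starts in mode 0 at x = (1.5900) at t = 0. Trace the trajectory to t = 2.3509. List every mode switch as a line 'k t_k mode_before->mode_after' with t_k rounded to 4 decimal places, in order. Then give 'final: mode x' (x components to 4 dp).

Mode 0: guard c·x = 2.9166 hit at Δt = 0.7381 (t = 0.7381), x⁻ = (2.9166) → reset → x⁺ = (2.2375), jump to mode 2
Mode 2: guard c·x = -1.3891 hit at Δt = 1.3068 (t = 2.0449), x⁻ = (1.3891) → reset → x⁺ = (1.2468), jump to mode 0
Mode 0: flow for 0.3060 to horizon, guard not reached → x = (1.7811)

1 0.7381 0->2
2 2.0449 2->0
final: 0 1.7811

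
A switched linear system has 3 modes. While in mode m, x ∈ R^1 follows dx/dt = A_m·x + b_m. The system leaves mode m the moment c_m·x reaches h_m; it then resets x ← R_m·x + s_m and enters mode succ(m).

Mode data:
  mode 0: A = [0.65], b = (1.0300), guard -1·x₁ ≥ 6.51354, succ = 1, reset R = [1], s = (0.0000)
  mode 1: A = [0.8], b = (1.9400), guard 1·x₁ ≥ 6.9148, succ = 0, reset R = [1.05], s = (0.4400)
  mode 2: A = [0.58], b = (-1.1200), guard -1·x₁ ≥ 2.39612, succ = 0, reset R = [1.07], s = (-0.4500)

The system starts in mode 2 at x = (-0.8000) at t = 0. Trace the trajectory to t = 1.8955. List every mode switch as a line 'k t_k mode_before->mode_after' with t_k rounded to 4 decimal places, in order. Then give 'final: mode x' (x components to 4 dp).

1 0.7935 2->0
final: 0 -4.5100

Mode 2: guard c·x = 2.3961 hit at Δt = 0.7935 (t = 0.7935), x⁻ = (-2.3961) → reset → x⁺ = (-3.0138), jump to mode 0
Mode 0: flow for 1.1020 to horizon, guard not reached → x = (-4.5100)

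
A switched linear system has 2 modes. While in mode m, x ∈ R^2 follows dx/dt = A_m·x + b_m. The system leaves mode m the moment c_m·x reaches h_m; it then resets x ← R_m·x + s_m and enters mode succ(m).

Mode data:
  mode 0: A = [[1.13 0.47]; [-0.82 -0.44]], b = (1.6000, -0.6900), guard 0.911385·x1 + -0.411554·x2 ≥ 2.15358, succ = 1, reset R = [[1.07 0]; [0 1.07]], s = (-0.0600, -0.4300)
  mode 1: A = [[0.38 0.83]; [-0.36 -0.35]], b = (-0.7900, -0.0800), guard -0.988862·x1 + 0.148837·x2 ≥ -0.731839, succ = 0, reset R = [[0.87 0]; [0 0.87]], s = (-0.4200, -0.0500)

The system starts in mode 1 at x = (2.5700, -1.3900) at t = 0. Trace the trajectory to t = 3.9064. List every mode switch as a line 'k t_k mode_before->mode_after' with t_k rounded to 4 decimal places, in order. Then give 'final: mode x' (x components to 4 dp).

Mode 1: guard c·x = -0.7318 hit at Δt = 1.4065 (t = 1.4065), x⁻ = (0.5048, -1.5629) → reset → x⁺ = (0.0192, -1.4097), jump to mode 0
Mode 0: guard c·x = 2.1536 hit at Δt = 0.9322 (t = 2.3387), x⁻ = (1.5039, -1.9024) → reset → x⁺ = (1.5492, -2.4655), jump to mode 1
Mode 1: guard c·x = -0.7318 hit at Δt = 0.4809 (t = 2.8196), x⁻ = (0.3979, -2.2733) → reset → x⁺ = (-0.0738, -2.0278), jump to mode 0
Mode 0: flow for 1.0868 to horizon, guard not reached → x = (1.1478, -2.1848)

1 1.4065 1->0
2 2.3387 0->1
3 2.8196 1->0
final: 0 1.1478 -2.1848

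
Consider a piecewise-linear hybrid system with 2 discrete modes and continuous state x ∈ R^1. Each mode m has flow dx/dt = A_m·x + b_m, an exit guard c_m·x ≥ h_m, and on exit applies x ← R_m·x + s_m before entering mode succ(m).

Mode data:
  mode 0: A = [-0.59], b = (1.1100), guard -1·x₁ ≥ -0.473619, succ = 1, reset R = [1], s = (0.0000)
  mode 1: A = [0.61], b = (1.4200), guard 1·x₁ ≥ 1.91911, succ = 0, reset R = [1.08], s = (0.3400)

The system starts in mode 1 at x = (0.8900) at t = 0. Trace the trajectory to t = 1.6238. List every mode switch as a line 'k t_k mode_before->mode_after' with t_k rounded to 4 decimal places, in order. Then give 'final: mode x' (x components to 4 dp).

1 0.4549 1->0
final: 0 2.1479

Mode 1: guard c·x = 1.9191 hit at Δt = 0.4549 (t = 0.4549), x⁻ = (1.9191) → reset → x⁺ = (2.4126), jump to mode 0
Mode 0: flow for 1.1689 to horizon, guard not reached → x = (2.1479)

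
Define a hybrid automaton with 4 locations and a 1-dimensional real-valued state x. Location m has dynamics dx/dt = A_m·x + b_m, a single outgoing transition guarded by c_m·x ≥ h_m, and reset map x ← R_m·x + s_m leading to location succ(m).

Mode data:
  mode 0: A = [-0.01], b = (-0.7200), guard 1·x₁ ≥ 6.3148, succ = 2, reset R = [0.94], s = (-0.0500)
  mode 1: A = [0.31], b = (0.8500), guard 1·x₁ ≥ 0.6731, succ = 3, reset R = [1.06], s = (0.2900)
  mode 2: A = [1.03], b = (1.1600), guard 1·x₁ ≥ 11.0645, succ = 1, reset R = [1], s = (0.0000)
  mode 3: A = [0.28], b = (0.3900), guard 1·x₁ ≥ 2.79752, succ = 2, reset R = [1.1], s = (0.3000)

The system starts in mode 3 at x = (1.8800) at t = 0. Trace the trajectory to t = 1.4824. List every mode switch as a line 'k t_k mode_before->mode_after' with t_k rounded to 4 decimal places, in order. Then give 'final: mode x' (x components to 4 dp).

Mode 3: guard c·x = 2.7975 hit at Δt = 0.8826 (t = 0.8826), x⁻ = (2.7975) → reset → x⁺ = (3.3773), jump to mode 2
Mode 2: flow for 0.5998 to horizon, guard not reached → x = (7.2270)

1 0.8826 3->2
final: 2 7.2270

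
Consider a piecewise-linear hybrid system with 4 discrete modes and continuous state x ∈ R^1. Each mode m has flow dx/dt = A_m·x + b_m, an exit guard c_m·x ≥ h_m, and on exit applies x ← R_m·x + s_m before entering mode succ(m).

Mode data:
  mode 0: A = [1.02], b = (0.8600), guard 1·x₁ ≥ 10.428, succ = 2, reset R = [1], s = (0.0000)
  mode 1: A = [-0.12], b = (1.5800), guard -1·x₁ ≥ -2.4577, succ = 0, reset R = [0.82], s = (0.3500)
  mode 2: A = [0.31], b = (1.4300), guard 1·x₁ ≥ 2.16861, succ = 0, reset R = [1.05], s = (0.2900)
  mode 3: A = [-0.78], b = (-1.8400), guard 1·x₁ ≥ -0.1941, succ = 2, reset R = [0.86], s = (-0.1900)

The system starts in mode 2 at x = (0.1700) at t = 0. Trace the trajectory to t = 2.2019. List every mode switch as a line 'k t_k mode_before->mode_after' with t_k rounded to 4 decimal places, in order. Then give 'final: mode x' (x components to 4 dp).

Mode 2: guard c·x = 2.1686 hit at Δt = 1.1263 (t = 1.1263), x⁻ = (2.1686) → reset → x⁺ = (2.5670), jump to mode 0
Mode 0: flow for 1.0756 to horizon, guard not reached → x = (9.3721)

1 1.1263 2->0
final: 0 9.3721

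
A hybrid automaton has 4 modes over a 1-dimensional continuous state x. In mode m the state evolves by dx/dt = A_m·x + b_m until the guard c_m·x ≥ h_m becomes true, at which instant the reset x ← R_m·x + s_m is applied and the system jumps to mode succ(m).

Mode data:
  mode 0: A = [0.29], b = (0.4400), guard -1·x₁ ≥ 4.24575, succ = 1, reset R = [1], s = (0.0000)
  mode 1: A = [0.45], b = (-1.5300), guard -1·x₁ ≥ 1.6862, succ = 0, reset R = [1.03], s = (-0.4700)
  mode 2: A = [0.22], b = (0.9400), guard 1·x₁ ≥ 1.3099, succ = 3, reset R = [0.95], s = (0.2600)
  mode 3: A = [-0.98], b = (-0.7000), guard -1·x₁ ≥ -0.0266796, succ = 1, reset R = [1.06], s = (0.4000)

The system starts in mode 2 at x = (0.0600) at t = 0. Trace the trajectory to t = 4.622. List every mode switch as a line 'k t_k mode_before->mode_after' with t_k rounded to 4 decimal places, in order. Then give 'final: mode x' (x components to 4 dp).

1 1.1521 2->3
2 2.2712 3->1
3 3.4654 1->0
final: 0 -2.4816

Mode 2: guard c·x = 1.3099 hit at Δt = 1.1521 (t = 1.1521), x⁻ = (1.3099) → reset → x⁺ = (1.5044), jump to mode 3
Mode 3: guard c·x = -0.0267 hit at Δt = 1.1191 (t = 2.2712), x⁻ = (0.0267) → reset → x⁺ = (0.4283), jump to mode 1
Mode 1: guard c·x = 1.6862 hit at Δt = 1.1942 (t = 3.4654), x⁻ = (-1.6862) → reset → x⁺ = (-2.2068), jump to mode 0
Mode 0: flow for 1.1566 to horizon, guard not reached → x = (-2.4816)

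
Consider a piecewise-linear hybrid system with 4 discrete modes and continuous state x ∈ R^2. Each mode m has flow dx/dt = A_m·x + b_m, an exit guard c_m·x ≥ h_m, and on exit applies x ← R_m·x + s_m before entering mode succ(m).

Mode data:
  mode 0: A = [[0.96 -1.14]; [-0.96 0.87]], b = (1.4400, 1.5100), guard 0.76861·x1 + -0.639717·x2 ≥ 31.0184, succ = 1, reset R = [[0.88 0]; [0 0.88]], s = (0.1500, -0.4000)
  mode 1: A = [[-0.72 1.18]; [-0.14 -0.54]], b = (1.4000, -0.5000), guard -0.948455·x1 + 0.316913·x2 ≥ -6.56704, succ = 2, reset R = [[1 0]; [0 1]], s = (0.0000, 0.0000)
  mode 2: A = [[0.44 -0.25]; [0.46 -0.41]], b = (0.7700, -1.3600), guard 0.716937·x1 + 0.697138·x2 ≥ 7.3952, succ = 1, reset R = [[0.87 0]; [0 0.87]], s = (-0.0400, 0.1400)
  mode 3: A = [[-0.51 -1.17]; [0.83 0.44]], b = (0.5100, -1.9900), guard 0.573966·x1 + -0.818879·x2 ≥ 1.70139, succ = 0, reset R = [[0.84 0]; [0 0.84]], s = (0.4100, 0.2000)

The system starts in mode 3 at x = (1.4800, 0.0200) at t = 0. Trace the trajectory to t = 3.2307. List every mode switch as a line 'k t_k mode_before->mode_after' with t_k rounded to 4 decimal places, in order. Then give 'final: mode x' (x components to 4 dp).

Mode 3: guard c·x = 1.7014 hit at Δt = 0.9865 (t = 0.9865), x⁻ = (1.7013, -0.8853) → reset → x⁺ = (1.8391, -0.5436), jump to mode 0
Mode 0: guard c·x = 31.0184 hit at Δt = 1.4966 (t = 2.4831), x⁻ = (25.5405, -17.8012) → reset → x⁺ = (22.6256, -16.0650), jump to mode 1
Mode 1: flow for 0.7476 to horizon, guard not reached → x = (4.5327, -12.0592)

1 0.9865 3->0
2 2.4831 0->1
final: 1 4.5327 -12.0592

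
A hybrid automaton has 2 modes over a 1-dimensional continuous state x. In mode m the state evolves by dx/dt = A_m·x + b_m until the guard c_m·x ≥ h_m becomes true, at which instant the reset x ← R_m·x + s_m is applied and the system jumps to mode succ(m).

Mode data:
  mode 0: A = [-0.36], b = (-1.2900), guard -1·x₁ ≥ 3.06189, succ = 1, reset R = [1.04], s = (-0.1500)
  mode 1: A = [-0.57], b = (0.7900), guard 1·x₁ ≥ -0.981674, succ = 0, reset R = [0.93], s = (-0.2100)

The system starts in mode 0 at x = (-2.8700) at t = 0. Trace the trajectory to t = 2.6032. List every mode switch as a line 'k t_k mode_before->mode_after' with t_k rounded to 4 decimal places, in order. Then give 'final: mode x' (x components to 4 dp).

1 0.8704 0->1
2 2.0809 1->0
final: 0 -1.5447

Mode 0: guard c·x = 3.0619 hit at Δt = 0.8704 (t = 0.8704), x⁻ = (-3.0619) → reset → x⁺ = (-3.3344), jump to mode 1
Mode 1: guard c·x = -0.9817 hit at Δt = 1.2105 (t = 2.0809), x⁻ = (-0.9817) → reset → x⁺ = (-1.1230), jump to mode 0
Mode 0: flow for 0.5223 to horizon, guard not reached → x = (-1.5447)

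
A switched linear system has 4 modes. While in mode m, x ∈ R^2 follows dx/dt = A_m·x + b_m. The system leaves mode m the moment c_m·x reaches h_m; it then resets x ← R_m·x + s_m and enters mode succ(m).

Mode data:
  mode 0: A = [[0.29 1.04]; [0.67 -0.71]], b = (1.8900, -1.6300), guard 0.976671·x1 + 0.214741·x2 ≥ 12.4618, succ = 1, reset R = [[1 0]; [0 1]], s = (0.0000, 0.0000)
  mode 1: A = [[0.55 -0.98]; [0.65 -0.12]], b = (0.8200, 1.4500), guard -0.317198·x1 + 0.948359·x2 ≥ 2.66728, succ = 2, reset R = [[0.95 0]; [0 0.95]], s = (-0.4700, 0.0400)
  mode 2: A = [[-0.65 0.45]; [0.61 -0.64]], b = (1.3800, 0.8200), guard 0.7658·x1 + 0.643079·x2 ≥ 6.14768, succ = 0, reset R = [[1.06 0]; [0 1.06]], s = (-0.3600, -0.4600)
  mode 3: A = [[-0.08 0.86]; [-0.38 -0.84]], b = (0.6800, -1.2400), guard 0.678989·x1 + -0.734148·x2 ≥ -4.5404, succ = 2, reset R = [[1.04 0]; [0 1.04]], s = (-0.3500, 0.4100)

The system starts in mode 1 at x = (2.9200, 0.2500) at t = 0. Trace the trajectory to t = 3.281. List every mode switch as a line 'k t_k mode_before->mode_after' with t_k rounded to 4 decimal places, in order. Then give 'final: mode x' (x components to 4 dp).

Mode 1: guard c·x = 2.6673 hit at Δt = 1.0742 (t = 1.0742), x⁻ = (3.6700, 4.0400) → reset → x⁺ = (3.0165, 3.8780), jump to mode 2
Mode 2: guard c·x = 6.1477 hit at Δt = 1.4660 (t = 2.5402), x⁻ = (4.2524, 4.4958) → reset → x⁺ = (4.1476, 4.3056), jump to mode 0
Mode 0: flow for 0.7408 to horizon, guard not reached → x = (10.2500, 4.4407)

1 1.0742 1->2
2 2.5402 2->0
final: 0 10.2500 4.4407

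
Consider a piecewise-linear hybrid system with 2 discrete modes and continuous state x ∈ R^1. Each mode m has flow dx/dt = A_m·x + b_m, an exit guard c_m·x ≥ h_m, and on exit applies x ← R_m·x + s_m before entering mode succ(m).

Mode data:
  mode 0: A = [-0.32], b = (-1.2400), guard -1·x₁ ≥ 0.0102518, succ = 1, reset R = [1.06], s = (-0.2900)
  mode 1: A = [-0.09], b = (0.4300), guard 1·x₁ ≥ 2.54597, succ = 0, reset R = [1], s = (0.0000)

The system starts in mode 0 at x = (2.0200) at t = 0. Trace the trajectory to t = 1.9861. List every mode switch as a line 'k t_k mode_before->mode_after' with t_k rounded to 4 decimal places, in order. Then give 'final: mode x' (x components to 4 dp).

1 1.3194 0->1
final: 1 -0.0051

Mode 0: guard c·x = 0.0103 hit at Δt = 1.3194 (t = 1.3194), x⁻ = (-0.0103) → reset → x⁺ = (-0.3009), jump to mode 1
Mode 1: flow for 0.6667 to horizon, guard not reached → x = (-0.0051)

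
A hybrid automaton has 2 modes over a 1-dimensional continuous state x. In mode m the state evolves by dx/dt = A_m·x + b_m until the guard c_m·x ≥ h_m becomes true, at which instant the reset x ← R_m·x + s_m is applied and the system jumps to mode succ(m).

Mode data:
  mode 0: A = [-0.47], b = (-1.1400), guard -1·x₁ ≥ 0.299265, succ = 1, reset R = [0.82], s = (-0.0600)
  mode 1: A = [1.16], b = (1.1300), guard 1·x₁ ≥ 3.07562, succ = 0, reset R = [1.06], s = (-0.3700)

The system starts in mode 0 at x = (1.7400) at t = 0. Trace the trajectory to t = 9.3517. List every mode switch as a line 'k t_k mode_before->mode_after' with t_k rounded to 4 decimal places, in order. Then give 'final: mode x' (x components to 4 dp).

Mode 0: guard c·x = 0.2993 hit at Δt = 1.4308 (t = 1.4308), x⁻ = (-0.2993) → reset → x⁺ = (-0.3054), jump to mode 1
Mode 1: guard c·x = 3.0756 hit at Δt = 1.5526 (t = 2.9834), x⁻ = (3.0756) → reset → x⁺ = (2.8902), jump to mode 0
Mode 0: guard c·x = 0.2993 hit at Δt = 1.9496 (t = 4.9330), x⁻ = (-0.2993) → reset → x⁺ = (-0.3054), jump to mode 1
Mode 1: guard c·x = 3.0756 hit at Δt = 1.5526 (t = 6.4856), x⁻ = (3.0756) → reset → x⁺ = (2.8902), jump to mode 0
Mode 0: guard c·x = 0.2993 hit at Δt = 1.9496 (t = 8.4351), x⁻ = (-0.2993) → reset → x⁺ = (-0.3054), jump to mode 1
Mode 1: flow for 0.9166 to horizon, guard not reached → x = (0.9623)

1 1.4308 0->1
2 2.9834 1->0
3 4.9330 0->1
4 6.4856 1->0
5 8.4351 0->1
final: 1 0.9623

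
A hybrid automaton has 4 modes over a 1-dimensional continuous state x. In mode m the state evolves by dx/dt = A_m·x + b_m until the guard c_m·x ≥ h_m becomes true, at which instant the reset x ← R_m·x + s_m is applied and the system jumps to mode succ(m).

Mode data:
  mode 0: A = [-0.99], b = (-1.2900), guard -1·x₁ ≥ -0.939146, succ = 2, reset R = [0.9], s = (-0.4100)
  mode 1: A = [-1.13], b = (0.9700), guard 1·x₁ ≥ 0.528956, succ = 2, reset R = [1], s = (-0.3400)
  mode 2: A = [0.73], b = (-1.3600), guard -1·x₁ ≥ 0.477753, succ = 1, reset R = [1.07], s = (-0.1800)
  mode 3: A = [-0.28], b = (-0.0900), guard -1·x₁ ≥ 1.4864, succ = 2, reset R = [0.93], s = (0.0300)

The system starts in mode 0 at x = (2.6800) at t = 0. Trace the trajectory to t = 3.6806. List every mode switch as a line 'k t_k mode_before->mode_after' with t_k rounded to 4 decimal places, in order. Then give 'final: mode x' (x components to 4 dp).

1 0.5804 0->2
2 1.2576 2->1
3 2.6278 1->2
4 3.0870 2->1
final: 1 0.0661

Mode 0: guard c·x = -0.9391 hit at Δt = 0.5804 (t = 0.5804), x⁻ = (0.9391) → reset → x⁺ = (0.4352), jump to mode 2
Mode 2: guard c·x = 0.4778 hit at Δt = 0.6772 (t = 1.2576), x⁻ = (-0.4778) → reset → x⁺ = (-0.6912), jump to mode 1
Mode 1: guard c·x = 0.5290 hit at Δt = 1.3702 (t = 2.6278), x⁻ = (0.5290) → reset → x⁺ = (0.1890), jump to mode 2
Mode 2: guard c·x = 0.4778 hit at Δt = 0.4592 (t = 3.0870), x⁻ = (-0.4778) → reset → x⁺ = (-0.6912), jump to mode 1
Mode 1: flow for 0.5936 to horizon, guard not reached → x = (0.0661)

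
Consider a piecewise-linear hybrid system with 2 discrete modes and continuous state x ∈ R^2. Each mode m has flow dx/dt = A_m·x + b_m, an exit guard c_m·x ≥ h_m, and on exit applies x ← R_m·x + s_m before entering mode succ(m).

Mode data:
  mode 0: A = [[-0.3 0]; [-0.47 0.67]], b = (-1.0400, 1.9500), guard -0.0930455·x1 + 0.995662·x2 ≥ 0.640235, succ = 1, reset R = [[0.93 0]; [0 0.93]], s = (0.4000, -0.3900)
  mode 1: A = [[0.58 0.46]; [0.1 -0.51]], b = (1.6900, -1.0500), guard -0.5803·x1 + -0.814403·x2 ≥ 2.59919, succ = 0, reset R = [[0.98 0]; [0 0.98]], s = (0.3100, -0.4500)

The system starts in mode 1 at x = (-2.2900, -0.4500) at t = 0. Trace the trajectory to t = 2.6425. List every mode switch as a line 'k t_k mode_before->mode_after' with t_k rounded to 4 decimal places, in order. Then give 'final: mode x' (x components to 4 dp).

1 1.3151 1->0
2 2.2593 0->1
final: 1 -1.6262 -0.4275

Mode 1: guard c·x = 2.5992 hit at Δt = 1.3151 (t = 1.3151), x⁻ = (-2.4335, -1.4575) → reset → x⁺ = (-2.0748, -1.8784), jump to mode 0
Mode 0: guard c·x = 0.6402 hit at Δt = 0.9442 (t = 2.2593), x⁻ = (-2.4182, 0.4170) → reset → x⁺ = (-1.8489, -0.0021), jump to mode 1
Mode 1: flow for 0.3832 to horizon, guard not reached → x = (-1.6262, -0.4275)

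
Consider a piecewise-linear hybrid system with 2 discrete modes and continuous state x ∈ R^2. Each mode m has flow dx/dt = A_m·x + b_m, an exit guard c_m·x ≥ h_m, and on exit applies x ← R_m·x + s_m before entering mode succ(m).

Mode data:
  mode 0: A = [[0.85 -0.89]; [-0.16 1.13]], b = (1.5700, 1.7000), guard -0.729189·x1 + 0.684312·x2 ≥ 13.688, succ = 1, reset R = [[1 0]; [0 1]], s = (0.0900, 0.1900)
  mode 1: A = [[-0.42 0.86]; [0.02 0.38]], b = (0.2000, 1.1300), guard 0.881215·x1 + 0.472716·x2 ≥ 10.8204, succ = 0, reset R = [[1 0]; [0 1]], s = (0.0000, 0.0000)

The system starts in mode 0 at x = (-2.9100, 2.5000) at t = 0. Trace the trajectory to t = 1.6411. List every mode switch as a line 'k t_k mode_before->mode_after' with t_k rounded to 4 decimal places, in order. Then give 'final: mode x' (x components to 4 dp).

Mode 0: guard c·x = 13.6880 hit at Δt = 0.8331 (t = 0.8331), x⁻ = (-9.5290, 9.8487) → reset → x⁺ = (-9.4390, 10.0387), jump to mode 1
Mode 1: flow for 0.8080 to horizon, guard not reached → x = (0.6810, 14.6279)

1 0.8331 0->1
final: 1 0.6810 14.6279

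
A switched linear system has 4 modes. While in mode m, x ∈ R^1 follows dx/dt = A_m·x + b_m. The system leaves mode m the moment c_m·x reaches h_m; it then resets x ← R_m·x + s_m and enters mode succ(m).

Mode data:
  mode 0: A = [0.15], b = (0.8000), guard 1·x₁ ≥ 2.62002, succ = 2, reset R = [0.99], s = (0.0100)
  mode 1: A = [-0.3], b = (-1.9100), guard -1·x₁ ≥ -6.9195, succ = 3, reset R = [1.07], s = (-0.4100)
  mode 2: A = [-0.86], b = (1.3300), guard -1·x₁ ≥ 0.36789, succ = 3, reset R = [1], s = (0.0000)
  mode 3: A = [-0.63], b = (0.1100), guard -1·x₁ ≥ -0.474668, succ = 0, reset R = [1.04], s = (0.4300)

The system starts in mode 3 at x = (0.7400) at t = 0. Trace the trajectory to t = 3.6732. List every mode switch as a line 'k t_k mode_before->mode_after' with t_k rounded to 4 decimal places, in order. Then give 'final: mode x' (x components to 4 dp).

Mode 3: guard c·x = -0.4747 hit at Δt = 1.0056 (t = 1.0056), x⁻ = (0.4747) → reset → x⁺ = (0.9237), jump to mode 0
Mode 0: guard c·x = 2.6200 hit at Δt = 1.5993 (t = 2.6049), x⁻ = (2.6200) → reset → x⁺ = (2.6038), jump to mode 2
Mode 2: flow for 1.0683 to horizon, guard not reached → x = (1.9684)

1 1.0056 3->0
2 2.6049 0->2
final: 2 1.9684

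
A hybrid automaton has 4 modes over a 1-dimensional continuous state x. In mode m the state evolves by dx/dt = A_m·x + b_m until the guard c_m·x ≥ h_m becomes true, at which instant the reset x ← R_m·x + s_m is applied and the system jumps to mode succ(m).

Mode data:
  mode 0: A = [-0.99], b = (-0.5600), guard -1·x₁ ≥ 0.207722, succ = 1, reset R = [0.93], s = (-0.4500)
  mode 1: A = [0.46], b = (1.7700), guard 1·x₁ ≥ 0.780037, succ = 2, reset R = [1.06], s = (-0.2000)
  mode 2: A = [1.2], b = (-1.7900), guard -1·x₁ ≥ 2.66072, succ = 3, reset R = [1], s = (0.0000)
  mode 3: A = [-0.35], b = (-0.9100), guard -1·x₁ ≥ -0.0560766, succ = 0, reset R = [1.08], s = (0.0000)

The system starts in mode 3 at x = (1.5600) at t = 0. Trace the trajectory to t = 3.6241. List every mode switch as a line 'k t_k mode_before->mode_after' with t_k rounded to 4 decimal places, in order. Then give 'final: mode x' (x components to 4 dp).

Mode 3: guard c·x = -0.0561 hit at Δt = 1.2819 (t = 1.2819), x⁻ = (0.0561) → reset → x⁺ = (0.0606), jump to mode 0
Mode 0: guard c·x = 0.2077 hit at Δt = 0.5650 (t = 1.8469), x⁻ = (-0.2077) → reset → x⁺ = (-0.6432), jump to mode 1
Mode 1: guard c·x = 0.7800 hit at Δt = 0.7989 (t = 2.6458), x⁻ = (0.7800) → reset → x⁺ = (0.6268), jump to mode 2
Mode 2: flow for 0.9783 to horizon, guard not reached → x = (-1.3059)

1 1.2819 3->0
2 1.8469 0->1
3 2.6458 1->2
final: 2 -1.3059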